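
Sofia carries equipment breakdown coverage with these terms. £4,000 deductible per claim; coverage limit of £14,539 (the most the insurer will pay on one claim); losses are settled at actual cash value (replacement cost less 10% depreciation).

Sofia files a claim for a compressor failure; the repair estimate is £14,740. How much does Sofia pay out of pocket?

Actual cash value after 10% depreciation: £14,740 × 90% = £13,266.
After the deductible, £13,266 − £4,000 = £9,266 remains.
£9,266 ≤ £14,539, so the limit doesn't bind; insurer pays £9,266.
Out of pocket: £14,740 − £9,266 = £5,474.

£5,474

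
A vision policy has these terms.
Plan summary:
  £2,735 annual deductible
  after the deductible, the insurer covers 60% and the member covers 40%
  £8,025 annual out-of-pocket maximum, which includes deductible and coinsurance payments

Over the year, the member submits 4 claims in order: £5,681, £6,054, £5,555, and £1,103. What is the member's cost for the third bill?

£1,690

#1 (£5,681): £2,735 finishes the deductible; £2,946 goes to coinsurance; 40% of £2,946 = £1,178.40. Cost to member: £3,913.40. OOP to date £3,913.40.
#2 (£6,054): 40% coinsurance on £6,054 = £2,421.60. Cost to member: £2,421.60. OOP to date £6,335.
#3 (£5,555): 40% coinsurance on £5,555 = £2,222. OOP would hit £8,557 > £8,025, so the cap limits the member to £8,025 − £6,335 = £1,690.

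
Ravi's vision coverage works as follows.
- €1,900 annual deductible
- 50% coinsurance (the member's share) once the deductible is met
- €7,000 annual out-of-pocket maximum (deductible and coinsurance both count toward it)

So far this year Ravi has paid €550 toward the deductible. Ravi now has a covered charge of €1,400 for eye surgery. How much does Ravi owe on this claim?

€1,375

Remaining deductible: €1,900 − €550 = €1,350.
After the €1,350 deductible portion, €1,400 − €1,350 = €50 is subject to coinsurance.
Member's 50% share of €50 is €25.
So the member owes €1,350 + €25 = €1,375 before any cap.
Cumulative spending €550 + €1,375 = €1,925 stays under the €7,000 maximum.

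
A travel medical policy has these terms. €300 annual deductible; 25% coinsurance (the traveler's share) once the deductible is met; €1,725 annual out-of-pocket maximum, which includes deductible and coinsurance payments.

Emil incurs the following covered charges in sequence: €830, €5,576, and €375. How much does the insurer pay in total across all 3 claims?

Claim 1 (€830): €300 to deductible, leaving €530; 25% of €530 = €132.50. Traveler pays €432.50; OOP now €432.50. Insurer: €830 − €432.50 = €397.50.
Claim 2 (€5,576): deductible already satisfied, so traveler's share is 25% × €5,576 = €1,394. That would push OOP to €1,826.50, over the €1,725 cap, so traveler pays €1,725 − €432.50 = €1,292.50. Plan pays €5,576 − €1,292.50 = €4,283.50.
Claim 3 (€375): deductible already satisfied, so traveler's share is 25% × €375 = €93.75. Adding that to €1,725 gives €1,818.75, past the €1,725 cap; traveler pays only €1,725 − €1,725 = €0. Insurer: €375 − €0 = €375.
Insurer total = bills − traveler's total = €6,781 − €1,725 = €5,056.

€5,056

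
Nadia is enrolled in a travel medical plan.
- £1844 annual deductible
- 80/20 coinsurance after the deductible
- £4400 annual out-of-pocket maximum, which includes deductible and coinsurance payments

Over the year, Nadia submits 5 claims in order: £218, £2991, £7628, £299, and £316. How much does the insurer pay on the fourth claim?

£239.20

#1 (£218): all of it applies to the deductible. Cost to traveler: £218. OOP to date £218. Insurer: £218 − £218 = £0.
#2 (£2991): deductible takes £1626, £1365 remains; 20% of £1365 = £273. Traveler pays £1899; OOP now £2117. Insurer: £2991 − £1899 = £1092.
#3 (£7628): deductible already satisfied, so traveler's share is 20% × £7628 = £1525.60. Cost to traveler: £1525.60. OOP to date £3642.60. Insurer: £7628 − £1525.60 = £6102.40.
#4 (£299): 20% coinsurance on £299 = £59.80. Traveler pays £59.80; OOP now £3702.40. Plan pays £299 − £59.80 = £239.20.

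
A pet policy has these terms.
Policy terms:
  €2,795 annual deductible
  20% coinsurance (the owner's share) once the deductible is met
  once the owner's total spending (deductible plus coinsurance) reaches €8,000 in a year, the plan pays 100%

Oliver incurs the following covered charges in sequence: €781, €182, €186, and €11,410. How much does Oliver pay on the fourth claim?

€3,598.80

Bill 1, €781: all of it applies to the deductible. Cost to owner: €781. OOP to date €781.
Bill 2, €182: all of it applies to the deductible. Owner owes €182 (running OOP €963).
Bill 3, €186: all of it applies to the deductible. Cost to owner: €186. OOP to date €1,149.
Bill 4, €11,410: €1,646 to deductible, leaving €9,764; 20% of €9,764 = €1,952.80. Owner owes €3,598.80 (running OOP €4,747.80).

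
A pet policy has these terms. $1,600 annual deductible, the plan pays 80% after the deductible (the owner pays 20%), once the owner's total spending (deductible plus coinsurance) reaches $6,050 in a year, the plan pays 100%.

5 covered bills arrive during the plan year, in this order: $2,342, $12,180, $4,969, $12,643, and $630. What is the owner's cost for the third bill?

Bill 1, $2,342: $1,600 finishes the deductible; $742 goes to coinsurance; coinsurance $742 × 20% = $148.40. Owner pays $1,748.40; OOP now $1,748.40.
Bill 2, $12,180: 20% coinsurance on $12,180 = $2,436. Cost to owner: $2,436. OOP to date $4,184.40.
Bill 3, $4,969: deductible met; 20% of $4,969 = $993.80. Owner owes $993.80 (running OOP $5,178.20).

$993.80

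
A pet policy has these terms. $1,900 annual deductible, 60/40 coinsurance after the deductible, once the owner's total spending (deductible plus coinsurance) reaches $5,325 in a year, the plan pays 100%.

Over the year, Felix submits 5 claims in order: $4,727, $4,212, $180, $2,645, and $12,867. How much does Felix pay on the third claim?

Claim 1 ($4,727): $1,900 finishes the deductible; $2,827 goes to coinsurance; coinsurance $2,827 × 40% = $1,130.80. Cost to owner: $3,030.80. OOP to date $3,030.80.
Claim 2 ($4,212): deductible already satisfied, so owner's share is 40% × $4,212 = $1,684.80. Cost to owner: $1,684.80. OOP to date $4,715.60.
Claim 3 ($180): 40% coinsurance on $180 = $72. Cost to owner: $72. OOP to date $4,787.60.

$72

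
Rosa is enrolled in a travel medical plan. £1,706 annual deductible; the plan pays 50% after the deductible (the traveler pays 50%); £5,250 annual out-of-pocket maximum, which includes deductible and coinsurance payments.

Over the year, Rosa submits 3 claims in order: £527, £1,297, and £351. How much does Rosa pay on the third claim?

£175.50

Claim 1 — £527: fully absorbed by the deductible. Traveler pays £527; OOP now £527.
Claim 2 — £1,297: deductible takes £1,179, £118 remains; 50% of £118 = £59. Traveler owes £1,238 (running OOP £1,765).
Claim 3 — £351: deductible already satisfied, so traveler's share is 50% × £351 = £175.50. Traveler pays £175.50; OOP now £1,940.50.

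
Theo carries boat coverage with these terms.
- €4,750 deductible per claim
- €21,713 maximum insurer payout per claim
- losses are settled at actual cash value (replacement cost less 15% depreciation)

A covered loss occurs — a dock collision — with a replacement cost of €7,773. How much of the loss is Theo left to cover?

€5,915.95

Actual cash value after 15% depreciation: €7,773 × 85% = €6,607.05.
Subtract the deductible: €6,607.05 − €4,750 = €1,857.05.
€1,857.05 is within the €21,713 limit, so the insurer pays €1,857.05.
The owner bears the rest of the original loss: €7,773 − €1,857.05 = €5,915.95.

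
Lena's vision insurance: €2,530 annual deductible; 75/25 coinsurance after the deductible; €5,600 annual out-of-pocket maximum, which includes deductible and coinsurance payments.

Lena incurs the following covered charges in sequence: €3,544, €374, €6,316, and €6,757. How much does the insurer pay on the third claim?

Claim 1 — €3,544: €2,530 to deductible, leaving €1,014; member's 25% is €253.50. Member owes €2,783.50 (running OOP €2,783.50). Plan pays €3,544 − €2,783.50 = €760.50.
Claim 2 — €374: 25% coinsurance on €374 = €93.50. Member owes €93.50 (running OOP €2,877). Insurer: €374 − €93.50 = €280.50.
Claim 3 — €6,316: 25% coinsurance on €6,316 = €1,579. Member owes €1,579 (running OOP €4,456). Plan pays €6,316 − €1,579 = €4,737.

€4,737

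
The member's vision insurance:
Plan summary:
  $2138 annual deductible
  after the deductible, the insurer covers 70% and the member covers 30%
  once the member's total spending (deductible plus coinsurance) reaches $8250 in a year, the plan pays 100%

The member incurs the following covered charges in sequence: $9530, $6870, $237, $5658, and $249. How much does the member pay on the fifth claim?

Claim 1 ($9530): $2138 to deductible, leaving $7392; coinsurance $7392 × 30% = $2217.60. Cost to member: $4355.60. OOP to date $4355.60.
Claim 2 ($6870): deductible met; 30% of $6870 = $2061. Member owes $2061 (running OOP $6416.60).
Claim 3 ($237): 30% coinsurance on $237 = $71.10. Cost to member: $71.10. OOP to date $6487.70.
Claim 4 ($5658): 30% coinsurance on $5658 = $1697.40. Member owes $1697.40 (running OOP $8185.10).
Claim 5 ($249): deductible already satisfied, so member's share is 30% × $249 = $74.70. Adding that to $8185.10 gives $8259.80, past the $8250 cap; member pays only $8250 − $8185.10 = $64.90.

$64.90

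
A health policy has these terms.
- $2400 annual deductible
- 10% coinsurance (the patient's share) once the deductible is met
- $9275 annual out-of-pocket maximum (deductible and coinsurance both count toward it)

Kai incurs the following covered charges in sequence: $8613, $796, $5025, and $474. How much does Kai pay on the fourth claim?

Bill 1, $8613: $2400 to deductible, leaving $6213; coinsurance $6213 × 10% = $621.30. Patient owes $3021.30 (running OOP $3021.30).
Bill 2, $796: 10% coinsurance on $796 = $79.60. Cost to patient: $79.60. OOP to date $3100.90.
Bill 3, $5025: deductible already satisfied, so patient's share is 10% × $5025 = $502.50. Patient owes $502.50 (running OOP $3603.40).
Bill 4, $474: deductible already satisfied, so patient's share is 10% × $474 = $47.40. Patient pays $47.40; OOP now $3650.80.

$47.40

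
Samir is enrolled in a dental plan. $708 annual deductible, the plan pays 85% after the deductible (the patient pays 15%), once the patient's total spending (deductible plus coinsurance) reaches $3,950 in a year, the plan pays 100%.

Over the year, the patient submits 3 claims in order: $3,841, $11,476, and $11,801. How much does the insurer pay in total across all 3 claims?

Bill 1, $3,841: $708 finishes the deductible; $3,133 goes to coinsurance; patient's 15% is $469.95. Patient owes $1,177.95 (running OOP $1,177.95). Insurer: $3,841 − $1,177.95 = $2,663.05.
Bill 2, $11,476: deductible met; 15% of $11,476 = $1,721.40. Patient owes $1,721.40 (running OOP $2,899.35). Plan pays $11,476 − $1,721.40 = $9,754.60.
Bill 3, $11,801: deductible met; 15% of $11,801 = $1,770.15. That would push OOP to $4,669.50, over the $3,950 cap, so patient pays $3,950 − $2,899.35 = $1,050.65. Insurer: $11,801 − $1,050.65 = $10,750.35.
Insurer total = bills − patient's total = $27,118 − $3,950 = $23,168.

$23,168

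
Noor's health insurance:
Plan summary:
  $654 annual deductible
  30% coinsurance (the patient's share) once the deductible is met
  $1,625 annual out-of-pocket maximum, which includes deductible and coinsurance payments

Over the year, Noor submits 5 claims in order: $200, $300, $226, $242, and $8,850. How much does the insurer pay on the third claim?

Bill 1, $200: fully absorbed by the deductible. Patient owes $200 (running OOP $200). Insurer: $200 − $200 = $0.
Bill 2, $300: all of it applies to the deductible. Patient owes $300 (running OOP $500). Insurer: $300 − $300 = $0.
Bill 3, $226: $154 to deductible, leaving $72; coinsurance $72 × 30% = $21.60. Cost to patient: $175.60. OOP to date $675.60. Insurer: $226 − $175.60 = $50.40.

$50.40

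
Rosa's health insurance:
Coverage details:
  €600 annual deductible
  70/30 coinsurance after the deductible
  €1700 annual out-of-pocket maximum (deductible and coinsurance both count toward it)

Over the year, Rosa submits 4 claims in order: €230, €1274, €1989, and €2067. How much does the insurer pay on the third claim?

Claim 1 — €230: entire amount goes to the deductible. Patient owes €230 (running OOP €230). Insurer: €230 − €230 = €0.
Claim 2 — €1274: €370 to deductible, leaving €904; coinsurance €904 × 30% = €271.20. Cost to patient: €641.20. OOP to date €871.20. Insurer: €1274 − €641.20 = €632.80.
Claim 3 — €1989: deductible met; 30% of €1989 = €596.70. Cost to patient: €596.70. OOP to date €1467.90. Plan pays €1989 − €596.70 = €1392.30.

€1392.30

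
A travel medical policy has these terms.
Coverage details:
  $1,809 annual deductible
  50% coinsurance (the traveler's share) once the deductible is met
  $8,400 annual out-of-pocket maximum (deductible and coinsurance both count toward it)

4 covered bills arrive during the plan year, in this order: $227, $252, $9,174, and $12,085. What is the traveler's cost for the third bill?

$5,252

Bill 1, $227: all of it applies to the deductible. Traveler pays $227; OOP now $227.
Bill 2, $252: fully absorbed by the deductible. Traveler owes $252 (running OOP $479).
Bill 3, $9,174: deductible takes $1,330, $7,844 remains; traveler's 50% is $3,922. Cost to traveler: $5,252. OOP to date $5,731.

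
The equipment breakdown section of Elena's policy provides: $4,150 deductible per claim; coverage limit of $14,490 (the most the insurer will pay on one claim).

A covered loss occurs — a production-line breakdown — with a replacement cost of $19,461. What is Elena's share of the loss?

After the deductible, $19,461 − $4,150 = $15,311 remains.
Since $15,311 > $14,490, the payout is capped at $14,490.
The business owner bears the rest of the original loss: $19,461 − $14,490 = $4,971.

$4,971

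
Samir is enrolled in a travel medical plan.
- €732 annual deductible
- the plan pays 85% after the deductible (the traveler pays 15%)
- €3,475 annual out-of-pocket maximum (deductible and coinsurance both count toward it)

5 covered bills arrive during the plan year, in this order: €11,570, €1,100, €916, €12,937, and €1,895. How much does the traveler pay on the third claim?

€137.40

Bill 1, €11,570: €732 to deductible, leaving €10,838; 15% of €10,838 = €1,625.70. Traveler pays €2,357.70; OOP now €2,357.70.
Bill 2, €1,100: deductible met; 15% of €1,100 = €165. Traveler owes €165 (running OOP €2,522.70).
Bill 3, €916: deductible already satisfied, so traveler's share is 15% × €916 = €137.40. Traveler pays €137.40; OOP now €2,660.10.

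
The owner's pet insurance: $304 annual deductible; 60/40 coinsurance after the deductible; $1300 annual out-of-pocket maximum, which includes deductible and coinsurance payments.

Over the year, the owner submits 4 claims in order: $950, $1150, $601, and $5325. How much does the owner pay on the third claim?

Bill 1, $950: deductible takes $304, $646 remains; owner's 40% is $258.40. Owner pays $562.40; OOP now $562.40.
Bill 2, $1150: deductible met; 40% of $1150 = $460. Owner pays $460; OOP now $1022.40.
Bill 3, $601: deductible already satisfied, so owner's share is 40% × $601 = $240.40. Owner owes $240.40 (running OOP $1262.80).

$240.40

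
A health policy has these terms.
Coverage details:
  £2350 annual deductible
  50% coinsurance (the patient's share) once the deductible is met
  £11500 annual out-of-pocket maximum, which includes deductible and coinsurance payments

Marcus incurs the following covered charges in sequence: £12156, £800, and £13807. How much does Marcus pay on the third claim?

Bill 1, £12156: £2350 to deductible, leaving £9806; patient's 50% is £4903. Patient pays £7253; OOP now £7253.
Bill 2, £800: deductible met; 50% of £800 = £400. Cost to patient: £400. OOP to date £7653.
Bill 3, £13807: deductible met; 50% of £13807 = £6903.50. Adding that to £7653 gives £14556.50, past the £11500 cap; patient pays only £11500 − £7653 = £3847.

£3847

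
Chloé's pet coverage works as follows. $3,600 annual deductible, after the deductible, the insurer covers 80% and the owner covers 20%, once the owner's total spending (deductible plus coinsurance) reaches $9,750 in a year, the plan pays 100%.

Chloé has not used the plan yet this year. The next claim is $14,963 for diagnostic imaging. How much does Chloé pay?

The full $3,600 deductible is still open; $3,600 of this bill applies to it.
That leaves $14,963 − $3,600 = $11,363 for coinsurance.
20% of $11,363 = $2,272.60 falls to the owner.
That puts the owner's cost at $3,600 + $2,272.60 = $5,872.60 before any cap.
Cumulative spending $0 + $5,872.60 = $5,872.60 stays under the $9,750 maximum.

$5,872.60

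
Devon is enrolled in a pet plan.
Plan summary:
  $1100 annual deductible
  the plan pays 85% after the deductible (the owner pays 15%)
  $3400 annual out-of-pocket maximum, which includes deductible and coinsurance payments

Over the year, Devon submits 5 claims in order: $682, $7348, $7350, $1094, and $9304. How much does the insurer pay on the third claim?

$6247.50

Bill 1, $682: entire amount goes to the deductible. Owner owes $682 (running OOP $682). Insurer: $682 − $682 = $0.
Bill 2, $7348: deductible takes $418, $6930 remains; coinsurance $6930 × 15% = $1039.50. Cost to owner: $1457.50. OOP to date $2139.50. Plan pays $7348 − $1457.50 = $5890.50.
Bill 3, $7350: 15% coinsurance on $7350 = $1102.50. Cost to owner: $1102.50. OOP to date $3242. Plan pays $7350 − $1102.50 = $6247.50.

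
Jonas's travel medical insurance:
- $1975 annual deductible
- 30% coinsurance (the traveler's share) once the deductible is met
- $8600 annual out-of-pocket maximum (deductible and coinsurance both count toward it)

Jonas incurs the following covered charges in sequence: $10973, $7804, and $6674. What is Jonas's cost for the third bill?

Claim 1 ($10973): deductible takes $1975, $8998 remains; coinsurance $8998 × 30% = $2699.40. Cost to traveler: $4674.40. OOP to date $4674.40.
Claim 2 ($7804): deductible already satisfied, so traveler's share is 30% × $7804 = $2341.20. Traveler owes $2341.20 (running OOP $7015.60).
Claim 3 ($6674): deductible already satisfied, so traveler's share is 30% × $6674 = $2002.20. Adding that to $7015.60 gives $9017.80, past the $8600 cap; traveler pays only $8600 − $7015.60 = $1584.40.

$1584.40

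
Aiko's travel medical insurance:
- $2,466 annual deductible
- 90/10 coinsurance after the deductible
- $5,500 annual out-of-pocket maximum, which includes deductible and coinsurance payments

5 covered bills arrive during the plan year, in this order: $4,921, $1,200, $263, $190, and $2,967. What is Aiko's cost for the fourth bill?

Claim 1 — $4,921: $2,466 finishes the deductible; $2,455 goes to coinsurance; traveler's 10% is $245.50. Traveler owes $2,711.50 (running OOP $2,711.50).
Claim 2 — $1,200: deductible already satisfied, so traveler's share is 10% × $1,200 = $120. Traveler owes $120 (running OOP $2,831.50).
Claim 3 — $263: deductible met; 10% of $263 = $26.30. Traveler owes $26.30 (running OOP $2,857.80).
Claim 4 — $190: deductible already satisfied, so traveler's share is 10% × $190 = $19. Traveler owes $19 (running OOP $2,876.80).

$19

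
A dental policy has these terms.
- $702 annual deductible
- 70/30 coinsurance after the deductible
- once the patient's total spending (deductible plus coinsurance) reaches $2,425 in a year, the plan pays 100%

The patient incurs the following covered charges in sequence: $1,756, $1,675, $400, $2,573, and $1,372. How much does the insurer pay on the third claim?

Claim 1 — $1,756: deductible takes $702, $1,054 remains; 30% of $1,054 = $316.20. Patient pays $1,018.20; OOP now $1,018.20. Insurer: $1,756 − $1,018.20 = $737.80.
Claim 2 — $1,675: 30% coinsurance on $1,675 = $502.50. Patient owes $502.50 (running OOP $1,520.70). Insurer: $1,675 − $502.50 = $1,172.50.
Claim 3 — $400: deductible met; 30% of $400 = $120. Patient pays $120; OOP now $1,640.70. Plan pays $400 − $120 = $280.

$280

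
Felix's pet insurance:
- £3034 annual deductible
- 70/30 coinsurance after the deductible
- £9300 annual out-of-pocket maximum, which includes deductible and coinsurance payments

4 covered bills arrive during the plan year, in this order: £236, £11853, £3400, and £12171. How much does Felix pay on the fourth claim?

#1 (£236): all of it applies to the deductible. Owner owes £236 (running OOP £236).
#2 (£11853): deductible takes £2798, £9055 remains; owner's 30% is £2716.50. Owner owes £5514.50 (running OOP £5750.50).
#3 (£3400): 30% coinsurance on £3400 = £1020. Owner pays £1020; OOP now £6770.50.
#4 (£12171): deductible met; 30% of £12171 = £3651.30. Adding that to £6770.50 gives £10421.80, past the £9300 cap; owner pays only £9300 − £6770.50 = £2529.50.

£2529.50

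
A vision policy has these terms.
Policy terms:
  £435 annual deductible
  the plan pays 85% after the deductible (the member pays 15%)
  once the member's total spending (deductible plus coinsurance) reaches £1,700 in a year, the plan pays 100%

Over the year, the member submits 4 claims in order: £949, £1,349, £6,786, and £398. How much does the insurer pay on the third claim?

Claim 1 (£949): £435 to deductible, leaving £514; 15% of £514 = £77.10. Member pays £512.10; OOP now £512.10. Insurer: £949 − £512.10 = £436.90.
Claim 2 (£1,349): 15% coinsurance on £1,349 = £202.35. Cost to member: £202.35. OOP to date £714.45. Insurer: £1,349 − £202.35 = £1,146.65.
Claim 3 (£6,786): deductible met; 15% of £6,786 = £1,017.90. That would push OOP to £1,732.35, over the £1,700 cap, so member pays £1,700 − £714.45 = £985.55. Plan pays £6,786 − £985.55 = £5,800.45.

£5,800.45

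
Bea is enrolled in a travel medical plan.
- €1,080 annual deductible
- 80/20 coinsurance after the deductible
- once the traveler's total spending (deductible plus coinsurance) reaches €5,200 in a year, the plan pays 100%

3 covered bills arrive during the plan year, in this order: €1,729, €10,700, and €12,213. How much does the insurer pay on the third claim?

Bill 1, €1,729: deductible takes €1,080, €649 remains; 20% of €649 = €129.80. Traveler owes €1,209.80 (running OOP €1,209.80). Plan pays €1,729 − €1,209.80 = €519.20.
Bill 2, €10,700: 20% coinsurance on €10,700 = €2,140. Traveler owes €2,140 (running OOP €3,349.80). Insurer: €10,700 − €2,140 = €8,560.
Bill 3, €12,213: deductible already satisfied, so traveler's share is 20% × €12,213 = €2,442.60. That would push OOP to €5,792.40, over the €5,200 cap, so traveler pays €5,200 − €3,349.80 = €1,850.20. Plan pays €12,213 − €1,850.20 = €10,362.80.

€10,362.80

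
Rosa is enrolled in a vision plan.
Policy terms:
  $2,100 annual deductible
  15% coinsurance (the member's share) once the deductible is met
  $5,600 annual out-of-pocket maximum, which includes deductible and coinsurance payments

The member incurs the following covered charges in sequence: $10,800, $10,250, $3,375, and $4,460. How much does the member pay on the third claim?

Claim 1 — $10,800: $2,100 to deductible, leaving $8,700; coinsurance $8,700 × 15% = $1,305. Member owes $3,405 (running OOP $3,405).
Claim 2 — $10,250: 15% coinsurance on $10,250 = $1,537.50. Member owes $1,537.50 (running OOP $4,942.50).
Claim 3 — $3,375: 15% coinsurance on $3,375 = $506.25. Member pays $506.25; OOP now $5,448.75.

$506.25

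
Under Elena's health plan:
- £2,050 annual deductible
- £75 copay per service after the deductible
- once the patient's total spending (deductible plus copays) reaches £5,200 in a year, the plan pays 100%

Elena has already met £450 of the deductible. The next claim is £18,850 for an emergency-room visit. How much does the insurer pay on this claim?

£450 of the £2,050 deductible is already met, leaving £1,600.
After the £1,600 deductible portion, £18,850 − £1,600 = £17,250 is subject to the copay.
Copay on this service: £75.
So the patient owes £1,600 + £75 = £1,675 before any cap.
Year-to-date out-of-pocket becomes £450 + £1,675 = £2,125, still under the £5,200 maximum, so no cap applies.
The insurer covers the remainder: £18,850 − £1,675 = £17,175.

£17,175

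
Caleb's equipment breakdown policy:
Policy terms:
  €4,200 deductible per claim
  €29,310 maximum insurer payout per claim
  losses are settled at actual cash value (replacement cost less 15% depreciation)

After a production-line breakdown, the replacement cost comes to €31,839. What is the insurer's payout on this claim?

Actual cash value after 15% depreciation: €31,839 × 85% = €27,063.15.
After the deductible, €27,063.15 − €4,200 = €22,863.15 remains.
That's under the €29,310 cap, so the insurer reimburses the full €22,863.15.

€22,863.15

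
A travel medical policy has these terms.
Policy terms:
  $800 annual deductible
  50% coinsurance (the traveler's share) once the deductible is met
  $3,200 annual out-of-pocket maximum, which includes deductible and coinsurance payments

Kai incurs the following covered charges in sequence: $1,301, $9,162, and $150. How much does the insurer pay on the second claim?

$7,012.50

#1 ($1,301): $800 to deductible, leaving $501; traveler's 50% is $250.50. Cost to traveler: $1,050.50. OOP to date $1,050.50. Insurer: $1,301 − $1,050.50 = $250.50.
#2 ($9,162): deductible already satisfied, so traveler's share is 50% × $9,162 = $4,581. OOP would hit $5,631.50 > $3,200, so the cap limits the traveler to $3,200 − $1,050.50 = $2,149.50. Insurer: $9,162 − $2,149.50 = $7,012.50.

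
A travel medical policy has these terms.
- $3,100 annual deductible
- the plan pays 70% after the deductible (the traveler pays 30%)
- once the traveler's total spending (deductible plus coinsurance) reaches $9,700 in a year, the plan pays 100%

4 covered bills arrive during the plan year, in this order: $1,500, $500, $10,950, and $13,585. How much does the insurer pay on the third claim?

$6,895

#1 ($1,500): entire amount goes to the deductible. Traveler pays $1,500; OOP now $1,500. Plan pays $1,500 − $1,500 = $0.
#2 ($500): all of it applies to the deductible. Cost to traveler: $500. OOP to date $2,000. Insurer: $500 − $500 = $0.
#3 ($10,950): $1,100 to deductible, leaving $9,850; coinsurance $9,850 × 30% = $2,955. Cost to traveler: $4,055. OOP to date $6,055. Plan pays $10,950 − $4,055 = $6,895.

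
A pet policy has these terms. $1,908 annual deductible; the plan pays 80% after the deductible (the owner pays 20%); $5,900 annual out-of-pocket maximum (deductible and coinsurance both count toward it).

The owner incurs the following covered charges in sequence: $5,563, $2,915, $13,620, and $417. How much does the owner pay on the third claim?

#1 ($5,563): deductible takes $1,908, $3,655 remains; 20% of $3,655 = $731. Owner pays $2,639; OOP now $2,639.
#2 ($2,915): 20% coinsurance on $2,915 = $583. Owner owes $583 (running OOP $3,222).
#3 ($13,620): deductible met; 20% of $13,620 = $2,724. That would push OOP to $5,946, over the $5,900 cap, so owner pays $5,900 − $3,222 = $2,678.

$2,678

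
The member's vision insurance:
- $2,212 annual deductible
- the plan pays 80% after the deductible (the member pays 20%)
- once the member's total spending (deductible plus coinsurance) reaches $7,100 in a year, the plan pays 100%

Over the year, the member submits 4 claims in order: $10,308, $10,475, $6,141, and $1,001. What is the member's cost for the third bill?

$1,173.80

Claim 1 ($10,308): $2,212 to deductible, leaving $8,096; coinsurance $8,096 × 20% = $1,619.20. Cost to member: $3,831.20. OOP to date $3,831.20.
Claim 2 ($10,475): deductible met; 20% of $10,475 = $2,095. Member owes $2,095 (running OOP $5,926.20).
Claim 3 ($6,141): 20% coinsurance on $6,141 = $1,228.20. OOP would hit $7,154.40 > $7,100, so the cap limits the member to $7,100 − $5,926.20 = $1,173.80.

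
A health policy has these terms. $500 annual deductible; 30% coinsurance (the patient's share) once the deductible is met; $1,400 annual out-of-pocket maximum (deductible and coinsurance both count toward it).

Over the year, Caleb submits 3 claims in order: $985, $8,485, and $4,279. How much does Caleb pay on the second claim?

$754.50

Claim 1 — $985: $500 to deductible, leaving $485; patient's 30% is $145.50. Cost to patient: $645.50. OOP to date $645.50.
Claim 2 — $8,485: 30% coinsurance on $8,485 = $2,545.50. OOP would hit $3,191 > $1,400, so the cap limits the patient to $1,400 − $645.50 = $754.50.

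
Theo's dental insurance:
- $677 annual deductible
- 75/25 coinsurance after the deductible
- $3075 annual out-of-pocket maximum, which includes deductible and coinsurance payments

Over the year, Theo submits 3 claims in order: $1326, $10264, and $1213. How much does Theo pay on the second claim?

#1 ($1326): $677 to deductible, leaving $649; 25% of $649 = $162.25. Patient pays $839.25; OOP now $839.25.
#2 ($10264): 25% coinsurance on $10264 = $2566. Adding that to $839.25 gives $3405.25, past the $3075 cap; patient pays only $3075 − $839.25 = $2235.75.

$2235.75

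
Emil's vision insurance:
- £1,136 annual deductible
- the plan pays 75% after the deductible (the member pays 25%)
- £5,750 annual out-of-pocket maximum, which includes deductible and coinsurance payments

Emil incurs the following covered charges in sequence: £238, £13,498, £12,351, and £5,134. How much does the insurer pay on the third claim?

£10,887

Claim 1 — £238: fully absorbed by the deductible. Member owes £238 (running OOP £238). Plan pays £238 − £238 = £0.
Claim 2 — £13,498: £898 finishes the deductible; £12,600 goes to coinsurance; coinsurance £12,600 × 25% = £3,150. Cost to member: £4,048. OOP to date £4,286. Plan pays £13,498 − £4,048 = £9,450.
Claim 3 — £12,351: 25% coinsurance on £12,351 = £3,087.75. That would push OOP to £7,373.75, over the £5,750 cap, so member pays £5,750 − £4,286 = £1,464. Insurer: £12,351 − £1,464 = £10,887.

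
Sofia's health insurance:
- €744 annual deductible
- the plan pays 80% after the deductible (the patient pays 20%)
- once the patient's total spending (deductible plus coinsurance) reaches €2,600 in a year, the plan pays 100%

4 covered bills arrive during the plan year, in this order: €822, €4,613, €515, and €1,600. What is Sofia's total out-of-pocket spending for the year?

€2,105.20

Bill 1, €822: €744 to deductible, leaving €78; coinsurance €78 × 20% = €15.60. Cost to patient: €759.60. OOP to date €759.60.
Bill 2, €4,613: deductible already satisfied, so patient's share is 20% × €4,613 = €922.60. Patient owes €922.60 (running OOP €1,682.20).
Bill 3, €515: deductible already satisfied, so patient's share is 20% × €515 = €103. Cost to patient: €103. OOP to date €1,785.20.
Bill 4, €1,600: 20% coinsurance on €1,600 = €320. Patient pays €320; OOP now €2,105.20.
Total paid by the patient: €759.60 + €922.60 + €103 + €320 = €2,105.20.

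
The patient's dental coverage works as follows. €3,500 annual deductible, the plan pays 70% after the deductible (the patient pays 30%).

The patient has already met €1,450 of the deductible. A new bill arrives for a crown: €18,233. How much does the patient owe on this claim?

Deductible still to meet: €3,500 − €1,450 = €2,050.
After the €2,050 deductible portion, €18,233 − €2,050 = €16,183 is subject to coinsurance.
Patient's 30% share of €16,183 is €4,854.90.
So the patient owes €2,050 + €4,854.90 = €6,904.90.

€6,904.90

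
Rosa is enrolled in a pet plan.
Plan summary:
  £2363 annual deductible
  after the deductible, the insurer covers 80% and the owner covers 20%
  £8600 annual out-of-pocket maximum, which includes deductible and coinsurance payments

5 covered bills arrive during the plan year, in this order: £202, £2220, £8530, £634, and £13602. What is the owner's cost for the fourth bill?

Claim 1 (£202): entire amount goes to the deductible. Cost to owner: £202. OOP to date £202.
Claim 2 (£2220): deductible takes £2161, £59 remains; 20% of £59 = £11.80. Owner owes £2172.80 (running OOP £2374.80).
Claim 3 (£8530): deductible met; 20% of £8530 = £1706. Cost to owner: £1706. OOP to date £4080.80.
Claim 4 (£634): deductible already satisfied, so owner's share is 20% × £634 = £126.80. Cost to owner: £126.80. OOP to date £4207.60.

£126.80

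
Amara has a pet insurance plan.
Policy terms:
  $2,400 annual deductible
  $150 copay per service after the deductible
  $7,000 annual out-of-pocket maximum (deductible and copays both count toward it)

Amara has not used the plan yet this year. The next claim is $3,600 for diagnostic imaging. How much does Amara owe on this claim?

$2,550

The full $2,400 deductible is still open; $2,400 of this bill applies to it.
That leaves $3,600 − $2,400 = $1,200 for the copay.
Copay on this service: $150.
That puts the owner's cost at $2,400 + $150 = $2,550 before any cap.
Cumulative spending $0 + $2,550 = $2,550 stays under the $7,000 maximum.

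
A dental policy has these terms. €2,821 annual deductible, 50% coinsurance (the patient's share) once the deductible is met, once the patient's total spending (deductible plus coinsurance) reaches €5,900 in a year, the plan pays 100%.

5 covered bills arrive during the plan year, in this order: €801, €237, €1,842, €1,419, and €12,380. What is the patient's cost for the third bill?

€1,812.50

Bill 1, €801: all of it applies to the deductible. Patient owes €801 (running OOP €801).
Bill 2, €237: fully absorbed by the deductible. Cost to patient: €237. OOP to date €1,038.
Bill 3, €1,842: €1,783 finishes the deductible; €59 goes to coinsurance; coinsurance €59 × 50% = €29.50. Patient pays €1,812.50; OOP now €2,850.50.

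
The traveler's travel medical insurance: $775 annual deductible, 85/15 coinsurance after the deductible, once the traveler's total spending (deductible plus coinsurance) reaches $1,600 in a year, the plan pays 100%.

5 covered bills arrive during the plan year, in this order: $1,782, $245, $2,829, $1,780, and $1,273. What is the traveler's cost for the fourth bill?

#1 ($1,782): $775 to deductible, leaving $1,007; coinsurance $1,007 × 15% = $151.05. Traveler pays $926.05; OOP now $926.05.
#2 ($245): 15% coinsurance on $245 = $36.75. Cost to traveler: $36.75. OOP to date $962.80.
#3 ($2,829): deductible met; 15% of $2,829 = $424.35. Traveler owes $424.35 (running OOP $1,387.15).
#4 ($1,780): deductible met; 15% of $1,780 = $267. Adding that to $1,387.15 gives $1,654.15, past the $1,600 cap; traveler pays only $1,600 − $1,387.15 = $212.85.

$212.85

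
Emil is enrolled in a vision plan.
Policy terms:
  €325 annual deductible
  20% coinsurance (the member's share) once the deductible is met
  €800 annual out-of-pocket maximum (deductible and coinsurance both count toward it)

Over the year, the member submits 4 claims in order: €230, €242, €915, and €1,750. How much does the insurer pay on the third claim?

Claim 1 (€230): all of it applies to the deductible. Member owes €230 (running OOP €230). Plan pays €230 − €230 = €0.
Claim 2 (€242): €95 to deductible, leaving €147; member's 20% is €29.40. Member pays €124.40; OOP now €354.40. Insurer: €242 − €124.40 = €117.60.
Claim 3 (€915): deductible already satisfied, so member's share is 20% × €915 = €183. Member pays €183; OOP now €537.40. Plan pays €915 − €183 = €732.

€732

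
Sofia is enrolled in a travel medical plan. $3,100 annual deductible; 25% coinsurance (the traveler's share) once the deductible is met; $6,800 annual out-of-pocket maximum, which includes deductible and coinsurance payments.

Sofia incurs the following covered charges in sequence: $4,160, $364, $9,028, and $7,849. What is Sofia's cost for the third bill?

Bill 1, $4,160: deductible takes $3,100, $1,060 remains; coinsurance $1,060 × 25% = $265. Cost to traveler: $3,365. OOP to date $3,365.
Bill 2, $364: deductible already satisfied, so traveler's share is 25% × $364 = $91. Traveler pays $91; OOP now $3,456.
Bill 3, $9,028: deductible met; 25% of $9,028 = $2,257. Traveler owes $2,257 (running OOP $5,713).

$2,257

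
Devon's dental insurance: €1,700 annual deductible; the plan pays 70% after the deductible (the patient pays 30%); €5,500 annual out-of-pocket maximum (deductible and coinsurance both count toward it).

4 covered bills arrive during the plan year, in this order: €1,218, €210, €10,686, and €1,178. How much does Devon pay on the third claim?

€3,396.20

Claim 1 — €1,218: entire amount goes to the deductible. Cost to patient: €1,218. OOP to date €1,218.
Claim 2 — €210: entire amount goes to the deductible. Patient owes €210 (running OOP €1,428).
Claim 3 — €10,686: €272 to deductible, leaving €10,414; 30% of €10,414 = €3,124.20. Patient pays €3,396.20; OOP now €4,824.20.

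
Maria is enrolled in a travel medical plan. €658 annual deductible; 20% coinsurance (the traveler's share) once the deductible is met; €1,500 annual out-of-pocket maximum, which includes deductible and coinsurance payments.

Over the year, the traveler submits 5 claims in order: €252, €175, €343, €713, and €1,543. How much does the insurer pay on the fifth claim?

Claim 1 — €252: fully absorbed by the deductible. Cost to traveler: €252. OOP to date €252. Plan pays €252 − €252 = €0.
Claim 2 — €175: fully absorbed by the deductible. Traveler owes €175 (running OOP €427). Plan pays €175 − €175 = €0.
Claim 3 — €343: €231 to deductible, leaving €112; 20% of €112 = €22.40. Traveler pays €253.40; OOP now €680.40. Plan pays €343 − €253.40 = €89.60.
Claim 4 — €713: 20% coinsurance on €713 = €142.60. Cost to traveler: €142.60. OOP to date €823. Plan pays €713 − €142.60 = €570.40.
Claim 5 — €1,543: 20% coinsurance on €1,543 = €308.60. Traveler owes €308.60 (running OOP €1,131.60). Plan pays €1,543 − €308.60 = €1,234.40.

€1,234.40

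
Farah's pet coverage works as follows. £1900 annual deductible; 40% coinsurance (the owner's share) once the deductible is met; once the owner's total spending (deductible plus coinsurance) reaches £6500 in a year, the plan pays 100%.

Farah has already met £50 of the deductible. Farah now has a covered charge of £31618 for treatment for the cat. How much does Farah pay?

Deductible still to meet: £1900 − £50 = £1850.
That leaves £31618 − £1850 = £29768 for coinsurance.
Coinsurance: £29768 × 40% = £11907.20.
That puts the owner's cost at £1850 + £11907.20 = £13757.20 before any cap.
Year-to-date out-of-pocket would reach £50 + £13757.20 = £13807.20, above the £6500 maximum, so the owner pays only £6500 − £50 = £6450.

£6450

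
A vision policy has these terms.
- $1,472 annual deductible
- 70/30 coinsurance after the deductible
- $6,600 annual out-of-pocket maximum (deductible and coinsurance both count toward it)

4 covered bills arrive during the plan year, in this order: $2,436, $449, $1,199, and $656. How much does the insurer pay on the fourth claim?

Bill 1, $2,436: $1,472 finishes the deductible; $964 goes to coinsurance; member's 30% is $289.20. Cost to member: $1,761.20. OOP to date $1,761.20. Plan pays $2,436 − $1,761.20 = $674.80.
Bill 2, $449: deductible met; 30% of $449 = $134.70. Member owes $134.70 (running OOP $1,895.90). Plan pays $449 − $134.70 = $314.30.
Bill 3, $1,199: 30% coinsurance on $1,199 = $359.70. Member owes $359.70 (running OOP $2,255.60). Plan pays $1,199 − $359.70 = $839.30.
Bill 4, $656: deductible already satisfied, so member's share is 30% × $656 = $196.80. Member pays $196.80; OOP now $2,452.40. Insurer: $656 − $196.80 = $459.20.

$459.20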